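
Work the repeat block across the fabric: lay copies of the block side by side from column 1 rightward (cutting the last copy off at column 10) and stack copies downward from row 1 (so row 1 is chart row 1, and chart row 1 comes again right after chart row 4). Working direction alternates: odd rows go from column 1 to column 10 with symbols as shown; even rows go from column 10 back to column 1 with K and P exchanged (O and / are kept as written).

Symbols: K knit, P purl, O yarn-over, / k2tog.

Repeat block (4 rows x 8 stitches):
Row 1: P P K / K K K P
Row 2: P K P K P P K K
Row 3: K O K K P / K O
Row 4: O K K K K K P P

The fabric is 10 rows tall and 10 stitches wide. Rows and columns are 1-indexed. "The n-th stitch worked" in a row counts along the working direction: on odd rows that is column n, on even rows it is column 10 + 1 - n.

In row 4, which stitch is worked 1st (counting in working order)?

For row 4: chart row = ((4-1) mod 4) + 1 = 4; this is a WS (even) row.
Chart row 4 tiled across columns 1-10: O K K K K K P P O K
Wrong side: read the tiled row from column 10 down to 1 and exchange K with P (leave O, /).
Row 4 as worked: P O K K P P P P P O
Stitch 1 in working order -> P

Stitch:
P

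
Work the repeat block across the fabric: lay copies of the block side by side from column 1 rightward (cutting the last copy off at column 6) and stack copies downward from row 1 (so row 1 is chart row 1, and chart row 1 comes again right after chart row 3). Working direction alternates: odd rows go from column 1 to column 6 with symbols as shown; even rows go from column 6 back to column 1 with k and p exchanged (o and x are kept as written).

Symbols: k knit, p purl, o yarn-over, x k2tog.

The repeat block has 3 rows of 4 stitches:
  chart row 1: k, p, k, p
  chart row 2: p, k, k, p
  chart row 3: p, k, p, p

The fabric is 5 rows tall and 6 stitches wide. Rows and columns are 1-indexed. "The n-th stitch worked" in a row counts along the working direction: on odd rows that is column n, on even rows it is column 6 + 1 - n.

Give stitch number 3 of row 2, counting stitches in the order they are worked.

Result:
k

Derivation:
Row 2 uses chart row ((2-1) mod 3)+1 = 2. Row 2 is even, so WS.
Chart row 2 tiled across columns 1-6: p k k p p k
WS: work from column 6 back to column 1 (reverse the tiled row), swapping k<->p (o and x unchanged).
Row 2 as worked: p k k p p k
Stitch 3 in working order -> k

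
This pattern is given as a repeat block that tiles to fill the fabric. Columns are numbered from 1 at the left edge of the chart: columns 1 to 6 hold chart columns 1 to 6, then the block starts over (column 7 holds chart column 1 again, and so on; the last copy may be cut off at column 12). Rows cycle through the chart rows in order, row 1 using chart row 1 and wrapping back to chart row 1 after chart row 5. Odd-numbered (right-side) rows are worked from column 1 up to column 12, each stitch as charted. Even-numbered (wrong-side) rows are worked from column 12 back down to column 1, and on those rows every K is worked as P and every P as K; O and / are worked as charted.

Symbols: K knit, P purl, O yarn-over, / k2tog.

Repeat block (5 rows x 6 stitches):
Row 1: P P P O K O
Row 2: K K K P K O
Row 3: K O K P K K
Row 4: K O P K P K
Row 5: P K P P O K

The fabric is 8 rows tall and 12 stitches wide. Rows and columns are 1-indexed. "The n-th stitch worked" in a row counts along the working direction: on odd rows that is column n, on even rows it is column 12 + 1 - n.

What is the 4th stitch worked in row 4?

Result:
K

Derivation:
For row 4: chart row = ((4-1) mod 5) + 1 = 4; this is a WS (even) row.
Chart row 4 tiled across columns 1-12: K O P K P K K O P K P K
WS: work from column 12 back to column 1 (reverse the tiled row), swapping K<->P (O and / unchanged).
Row 4 as worked: P K P K O P P K P K O P
Stitch 4 in working order -> K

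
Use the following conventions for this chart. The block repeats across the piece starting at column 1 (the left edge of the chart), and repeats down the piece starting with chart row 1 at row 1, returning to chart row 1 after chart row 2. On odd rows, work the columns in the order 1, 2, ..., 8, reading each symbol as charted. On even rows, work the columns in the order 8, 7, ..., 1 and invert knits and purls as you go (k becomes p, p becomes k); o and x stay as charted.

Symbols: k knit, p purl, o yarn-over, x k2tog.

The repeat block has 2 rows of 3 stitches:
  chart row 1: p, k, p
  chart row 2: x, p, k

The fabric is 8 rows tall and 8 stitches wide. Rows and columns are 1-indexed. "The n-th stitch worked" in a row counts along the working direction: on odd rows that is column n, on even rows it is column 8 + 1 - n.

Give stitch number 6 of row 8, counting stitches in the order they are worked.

== STITCH ==
p

Derivation:
For row 8: chart row = ((8-1) mod 2) + 1 = 2; this is a WS (even) row.
Chart row 2 tiled across columns 1-8: x p k x p k x p
WS: work from column 8 back to column 1 (reverse the tiled row), swapping k<->p (o and x unchanged).
Row 8 as worked: k x p k x p k x
The 6th stitch worked is p.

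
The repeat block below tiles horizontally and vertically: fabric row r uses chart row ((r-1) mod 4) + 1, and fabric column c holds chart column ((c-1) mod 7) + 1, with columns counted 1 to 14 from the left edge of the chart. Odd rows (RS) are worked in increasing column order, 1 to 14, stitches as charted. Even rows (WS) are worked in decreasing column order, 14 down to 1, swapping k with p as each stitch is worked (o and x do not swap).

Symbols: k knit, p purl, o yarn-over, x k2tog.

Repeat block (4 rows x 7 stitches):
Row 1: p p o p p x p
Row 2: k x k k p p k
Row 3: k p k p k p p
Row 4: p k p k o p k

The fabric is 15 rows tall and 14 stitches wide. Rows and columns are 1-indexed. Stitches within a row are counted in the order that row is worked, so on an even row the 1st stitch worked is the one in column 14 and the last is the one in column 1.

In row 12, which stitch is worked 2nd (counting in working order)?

Row 12: (12-1) mod 4 = 3, so use chart row 4. Even row -> WS.
Chart row 4 tiled across columns 1-14: p k p k o p k p k p k o p k
Wrong side: read the tiled row from column 14 down to 1 and exchange k with p (leave o, x).
Row 12 as worked: p k o p k p k p k o p k p k
The 2nd stitch worked is k.

== STITCH ==
k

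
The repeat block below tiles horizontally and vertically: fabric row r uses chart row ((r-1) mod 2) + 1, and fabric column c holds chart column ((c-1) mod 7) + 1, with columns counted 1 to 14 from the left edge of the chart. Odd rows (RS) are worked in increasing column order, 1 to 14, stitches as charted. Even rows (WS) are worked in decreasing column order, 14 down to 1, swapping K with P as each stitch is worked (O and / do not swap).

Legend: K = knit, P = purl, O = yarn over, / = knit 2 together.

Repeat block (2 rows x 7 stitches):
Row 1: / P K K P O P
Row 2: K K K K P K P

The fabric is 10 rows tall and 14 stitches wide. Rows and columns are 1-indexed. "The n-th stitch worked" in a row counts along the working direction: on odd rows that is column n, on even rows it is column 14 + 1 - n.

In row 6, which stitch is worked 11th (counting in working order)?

Row 6: (6-1) mod 2 = 1, so use chart row 2. Even row -> WS.
Chart row 2 tiled across columns 1-14: K K K K P K P K K K K P K P
WS row: flip the tiled sequence (start at column 14) and apply K<->P; O and / stay.
Row 6 as worked: K P K P P P P K P K P P P P
Counting 11 along the worked row gives P.

Result:
P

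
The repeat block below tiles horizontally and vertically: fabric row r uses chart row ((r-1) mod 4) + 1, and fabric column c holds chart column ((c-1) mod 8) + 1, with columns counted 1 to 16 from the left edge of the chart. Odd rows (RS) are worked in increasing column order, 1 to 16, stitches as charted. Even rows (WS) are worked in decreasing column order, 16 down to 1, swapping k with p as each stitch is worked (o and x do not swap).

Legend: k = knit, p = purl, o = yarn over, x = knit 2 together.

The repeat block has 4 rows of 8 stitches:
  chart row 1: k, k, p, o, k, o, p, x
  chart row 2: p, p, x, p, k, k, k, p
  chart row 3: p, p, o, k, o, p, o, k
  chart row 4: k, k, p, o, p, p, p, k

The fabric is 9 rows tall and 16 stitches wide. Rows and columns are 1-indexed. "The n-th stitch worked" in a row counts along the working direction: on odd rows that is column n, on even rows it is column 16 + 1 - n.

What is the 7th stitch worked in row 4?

Row 4: (4-1) mod 4 = 3, so use chart row 4. Even row -> WS.
Chart row 4 tiled across columns 1-16: k k p o p p p k k k p o p p p k
Wrong side: read the tiled row from column 16 down to 1 and exchange k with p (leave o, x).
Row 4 as worked: p k k k o k p p p k k k o k p p
Stitch 7 in working order -> p

== STITCH ==
p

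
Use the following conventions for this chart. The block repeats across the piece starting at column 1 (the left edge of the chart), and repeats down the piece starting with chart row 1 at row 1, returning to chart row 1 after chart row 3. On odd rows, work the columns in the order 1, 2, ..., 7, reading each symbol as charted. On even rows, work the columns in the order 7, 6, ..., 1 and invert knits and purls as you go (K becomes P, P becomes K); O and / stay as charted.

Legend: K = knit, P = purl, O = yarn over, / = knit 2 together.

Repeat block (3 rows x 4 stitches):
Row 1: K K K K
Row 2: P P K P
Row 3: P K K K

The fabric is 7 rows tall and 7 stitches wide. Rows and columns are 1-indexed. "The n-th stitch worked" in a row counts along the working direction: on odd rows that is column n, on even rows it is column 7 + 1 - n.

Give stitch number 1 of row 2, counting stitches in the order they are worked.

Row 2 uses chart row ((2-1) mod 3)+1 = 2. Row 2 is even, so WS.
Chart row 2 tiled across columns 1-7: P P K P P P K
WS row: flip the tiled sequence (start at column 7) and apply K<->P; O and / stay.
Row 2 as worked: P K K K P K K
The 1st stitch worked is P.

== STITCH ==
P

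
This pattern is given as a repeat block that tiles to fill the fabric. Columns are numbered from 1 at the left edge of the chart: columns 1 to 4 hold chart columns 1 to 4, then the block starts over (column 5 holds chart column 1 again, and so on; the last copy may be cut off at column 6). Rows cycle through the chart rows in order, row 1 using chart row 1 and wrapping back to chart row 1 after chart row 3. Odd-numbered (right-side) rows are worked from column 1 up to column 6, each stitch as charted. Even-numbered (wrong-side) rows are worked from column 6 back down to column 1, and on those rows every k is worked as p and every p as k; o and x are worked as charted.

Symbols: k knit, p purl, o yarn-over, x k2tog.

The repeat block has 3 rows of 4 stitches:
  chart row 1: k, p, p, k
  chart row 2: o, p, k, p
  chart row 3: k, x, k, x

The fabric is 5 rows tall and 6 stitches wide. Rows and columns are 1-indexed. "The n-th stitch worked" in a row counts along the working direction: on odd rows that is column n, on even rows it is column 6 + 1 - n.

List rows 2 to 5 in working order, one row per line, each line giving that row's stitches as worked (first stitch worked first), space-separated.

Rows as worked:
k o k p k o
k x k x k x
k p p k k p
o p k p o p

Derivation:
Row 2: chart row 2, WS - tiled (columns 1-6): o p k p o p; work from column 6 back to 1 with k<->p swapped.
Row 3: chart row 3, RS - tile across columns 1-6 and work as-is.
Row 4: chart row 1, WS - tiled (columns 1-6): k p p k k p; work from column 6 back to 1 with k<->p swapped.
Row 5: chart row 2, RS - tile across columns 1-6 and work as-is.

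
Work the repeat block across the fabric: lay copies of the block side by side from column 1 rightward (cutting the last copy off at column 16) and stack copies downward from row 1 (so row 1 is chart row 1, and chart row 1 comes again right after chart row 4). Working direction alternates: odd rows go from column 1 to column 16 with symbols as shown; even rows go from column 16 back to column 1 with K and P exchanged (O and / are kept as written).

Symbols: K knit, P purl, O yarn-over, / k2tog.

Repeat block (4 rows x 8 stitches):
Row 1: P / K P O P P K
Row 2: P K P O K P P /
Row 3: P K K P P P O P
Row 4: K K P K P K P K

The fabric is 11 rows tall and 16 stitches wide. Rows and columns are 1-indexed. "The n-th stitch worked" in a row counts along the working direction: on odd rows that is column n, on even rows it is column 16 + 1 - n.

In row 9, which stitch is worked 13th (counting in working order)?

Row 9: (9-1) mod 4 = 0, so use chart row 1. Odd row -> RS.
Chart row 1 tiled across columns 1-16: P / K P O P P K P / K P O P P K
Right side: take the tiled row as-is (worked left to right from column 1).
Stitch 13 in working order -> O

== STITCH ==
O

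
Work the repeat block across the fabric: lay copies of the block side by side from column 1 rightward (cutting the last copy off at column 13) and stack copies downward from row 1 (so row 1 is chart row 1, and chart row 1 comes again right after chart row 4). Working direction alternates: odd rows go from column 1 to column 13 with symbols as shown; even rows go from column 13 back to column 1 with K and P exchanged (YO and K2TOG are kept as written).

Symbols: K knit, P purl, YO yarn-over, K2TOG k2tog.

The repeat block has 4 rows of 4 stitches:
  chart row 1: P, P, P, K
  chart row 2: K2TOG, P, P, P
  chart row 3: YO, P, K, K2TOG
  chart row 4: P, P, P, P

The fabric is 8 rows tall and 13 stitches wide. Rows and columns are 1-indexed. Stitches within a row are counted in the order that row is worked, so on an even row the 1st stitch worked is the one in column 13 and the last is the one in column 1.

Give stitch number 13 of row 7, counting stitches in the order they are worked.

== STITCH ==
YO

Derivation:
Row 7: (7-1) mod 4 = 2, so use chart row 3. Odd row -> RS.
Chart row 3 tiled across columns 1-13: YO P K K2TOG YO P K K2TOG YO P K K2TOG YO
RS: work column 1 to column 13, symbols as charted — the tiled row is the row as worked.
Counting 13 along the worked row gives YO.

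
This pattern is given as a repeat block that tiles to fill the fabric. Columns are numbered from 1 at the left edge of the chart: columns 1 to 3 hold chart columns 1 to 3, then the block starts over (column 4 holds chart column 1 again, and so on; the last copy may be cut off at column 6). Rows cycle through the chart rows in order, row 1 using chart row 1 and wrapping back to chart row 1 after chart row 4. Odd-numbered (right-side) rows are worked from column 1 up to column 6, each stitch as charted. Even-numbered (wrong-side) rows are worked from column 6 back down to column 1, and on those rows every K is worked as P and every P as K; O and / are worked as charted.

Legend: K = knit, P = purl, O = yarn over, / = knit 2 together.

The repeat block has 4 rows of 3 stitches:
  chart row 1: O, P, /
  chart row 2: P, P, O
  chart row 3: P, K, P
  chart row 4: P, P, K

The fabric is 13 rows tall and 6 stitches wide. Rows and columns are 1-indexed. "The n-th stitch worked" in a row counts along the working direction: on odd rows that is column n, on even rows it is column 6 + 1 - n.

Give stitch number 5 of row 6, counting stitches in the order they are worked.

For row 6: chart row = ((6-1) mod 4) + 1 = 2; this is a WS (even) row.
Chart row 2 tiled across columns 1-6: P P O P P O
WS row: flip the tiled sequence (start at column 6) and apply K<->P; O and / stay.
Row 6 as worked: O K K O K K
The 5th stitch worked is K.

Result:
K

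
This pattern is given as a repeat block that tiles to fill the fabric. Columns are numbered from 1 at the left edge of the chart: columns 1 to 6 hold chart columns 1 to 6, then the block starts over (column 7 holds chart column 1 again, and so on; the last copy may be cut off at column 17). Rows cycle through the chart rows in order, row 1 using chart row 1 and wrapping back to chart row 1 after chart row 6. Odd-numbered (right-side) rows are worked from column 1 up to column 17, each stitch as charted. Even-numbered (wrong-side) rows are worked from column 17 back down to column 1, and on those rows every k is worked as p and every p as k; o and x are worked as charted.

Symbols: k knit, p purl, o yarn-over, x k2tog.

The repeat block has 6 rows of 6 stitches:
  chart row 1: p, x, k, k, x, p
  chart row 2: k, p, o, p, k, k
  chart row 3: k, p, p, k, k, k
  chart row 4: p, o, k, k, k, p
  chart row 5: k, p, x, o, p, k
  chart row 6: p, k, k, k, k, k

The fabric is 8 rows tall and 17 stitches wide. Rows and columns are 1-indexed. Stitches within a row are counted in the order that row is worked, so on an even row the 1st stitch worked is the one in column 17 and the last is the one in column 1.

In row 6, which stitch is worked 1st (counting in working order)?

== STITCH ==
p

Derivation:
Row 6: (6-1) mod 6 = 5, so use chart row 6. Even row -> WS.
Chart row 6 tiled across columns 1-17: p k k k k k p k k k k k p k k k k
WS row: flip the tiled sequence (start at column 17) and apply k<->p; o and x stay.
Row 6 as worked: p p p p k p p p p p k p p p p p k
The 1st stitch worked is p.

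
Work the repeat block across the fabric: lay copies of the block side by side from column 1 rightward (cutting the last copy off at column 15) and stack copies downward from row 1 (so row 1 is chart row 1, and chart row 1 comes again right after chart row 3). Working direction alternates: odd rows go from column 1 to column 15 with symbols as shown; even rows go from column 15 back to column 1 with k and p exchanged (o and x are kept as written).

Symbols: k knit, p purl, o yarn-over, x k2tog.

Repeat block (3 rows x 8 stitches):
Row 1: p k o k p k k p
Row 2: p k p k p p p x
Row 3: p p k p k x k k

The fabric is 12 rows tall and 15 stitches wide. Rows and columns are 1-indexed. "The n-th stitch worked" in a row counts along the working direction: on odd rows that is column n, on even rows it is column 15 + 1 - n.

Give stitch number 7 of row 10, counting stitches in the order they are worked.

== STITCH ==
k

Derivation:
Row 10 uses chart row ((10-1) mod 3)+1 = 1. Row 10 is even, so WS.
Chart row 1 tiled across columns 1-15: p k o k p k k p p k o k p k k
WS: work from column 15 back to column 1 (reverse the tiled row), swapping k<->p (o and x unchanged).
Row 10 as worked: p p k p o p k k p p k p o p k
Stitch 7 in working order -> k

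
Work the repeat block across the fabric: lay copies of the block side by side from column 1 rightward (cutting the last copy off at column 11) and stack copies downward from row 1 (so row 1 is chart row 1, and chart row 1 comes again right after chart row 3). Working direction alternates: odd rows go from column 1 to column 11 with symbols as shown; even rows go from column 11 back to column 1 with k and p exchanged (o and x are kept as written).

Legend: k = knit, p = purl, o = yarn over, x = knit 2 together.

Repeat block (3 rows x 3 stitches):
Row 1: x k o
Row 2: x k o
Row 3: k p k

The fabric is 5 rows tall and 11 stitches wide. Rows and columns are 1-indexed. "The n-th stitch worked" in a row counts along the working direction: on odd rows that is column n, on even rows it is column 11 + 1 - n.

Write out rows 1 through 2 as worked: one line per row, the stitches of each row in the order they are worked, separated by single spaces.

Result:
x k o x k o x k o x k
p x o p x o p x o p x

Derivation:
Row 1: chart row 1, RS - tile across columns 1-11 and work as-is.
Row 2: chart row 2, WS - tiled (columns 1-11): x k o x k o x k o x k; work from column 11 back to 1 with k<->p swapped.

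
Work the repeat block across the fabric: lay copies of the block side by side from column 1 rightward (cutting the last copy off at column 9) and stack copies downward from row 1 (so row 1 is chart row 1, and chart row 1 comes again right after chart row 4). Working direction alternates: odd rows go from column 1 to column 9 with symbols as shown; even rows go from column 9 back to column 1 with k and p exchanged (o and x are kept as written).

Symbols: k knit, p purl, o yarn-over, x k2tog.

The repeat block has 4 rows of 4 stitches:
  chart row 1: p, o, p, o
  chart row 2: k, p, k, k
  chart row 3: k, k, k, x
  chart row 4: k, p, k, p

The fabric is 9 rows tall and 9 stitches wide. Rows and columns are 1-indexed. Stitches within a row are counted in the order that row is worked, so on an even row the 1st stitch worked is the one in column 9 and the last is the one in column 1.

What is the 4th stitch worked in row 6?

== STITCH ==
k

Derivation:
For row 6: chart row = ((6-1) mod 4) + 1 = 2; this is a WS (even) row.
Chart row 2 tiled across columns 1-9: k p k k k p k k k
Wrong side: read the tiled row from column 9 down to 1 and exchange k with p (leave o, x).
Row 6 as worked: p p p k p p p k p
Counting 4 along the worked row gives k.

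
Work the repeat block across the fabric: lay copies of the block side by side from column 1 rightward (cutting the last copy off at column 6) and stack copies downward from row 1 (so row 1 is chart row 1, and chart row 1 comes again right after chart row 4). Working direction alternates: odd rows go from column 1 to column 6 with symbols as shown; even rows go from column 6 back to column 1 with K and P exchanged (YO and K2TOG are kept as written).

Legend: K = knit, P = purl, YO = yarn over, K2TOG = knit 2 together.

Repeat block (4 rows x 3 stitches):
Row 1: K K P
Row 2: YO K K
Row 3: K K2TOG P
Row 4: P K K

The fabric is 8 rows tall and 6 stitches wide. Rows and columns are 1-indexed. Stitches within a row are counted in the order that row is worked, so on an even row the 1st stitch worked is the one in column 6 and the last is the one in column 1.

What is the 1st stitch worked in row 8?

For row 8: chart row = ((8-1) mod 4) + 1 = 4; this is a WS (even) row.
Chart row 4 tiled across columns 1-6: P K K P K K
Wrong side: read the tiled row from column 6 down to 1 and exchange K with P (leave YO, K2TOG).
Row 8 as worked: P P K P P K
The 1st stitch worked is P.

== STITCH ==
P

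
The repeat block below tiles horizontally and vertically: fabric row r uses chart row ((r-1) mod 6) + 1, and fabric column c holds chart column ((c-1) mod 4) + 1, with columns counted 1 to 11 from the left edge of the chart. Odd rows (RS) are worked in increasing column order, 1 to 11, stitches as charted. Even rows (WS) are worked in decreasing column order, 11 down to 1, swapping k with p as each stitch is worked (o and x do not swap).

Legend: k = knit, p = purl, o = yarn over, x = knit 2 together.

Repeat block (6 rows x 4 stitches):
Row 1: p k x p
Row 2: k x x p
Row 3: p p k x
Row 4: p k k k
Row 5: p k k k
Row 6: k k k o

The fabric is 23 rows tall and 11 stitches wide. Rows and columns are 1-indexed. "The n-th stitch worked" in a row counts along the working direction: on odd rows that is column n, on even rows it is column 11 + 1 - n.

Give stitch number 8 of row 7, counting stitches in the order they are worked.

Row 7 uses chart row ((7-1) mod 6)+1 = 1. Row 7 is odd, so RS.
Chart row 1 tiled across columns 1-11: p k x p p k x p p k x
RS: work column 1 to column 11, symbols as charted — the tiled row is the row as worked.
Stitch 8 in working order -> p

Stitch:
p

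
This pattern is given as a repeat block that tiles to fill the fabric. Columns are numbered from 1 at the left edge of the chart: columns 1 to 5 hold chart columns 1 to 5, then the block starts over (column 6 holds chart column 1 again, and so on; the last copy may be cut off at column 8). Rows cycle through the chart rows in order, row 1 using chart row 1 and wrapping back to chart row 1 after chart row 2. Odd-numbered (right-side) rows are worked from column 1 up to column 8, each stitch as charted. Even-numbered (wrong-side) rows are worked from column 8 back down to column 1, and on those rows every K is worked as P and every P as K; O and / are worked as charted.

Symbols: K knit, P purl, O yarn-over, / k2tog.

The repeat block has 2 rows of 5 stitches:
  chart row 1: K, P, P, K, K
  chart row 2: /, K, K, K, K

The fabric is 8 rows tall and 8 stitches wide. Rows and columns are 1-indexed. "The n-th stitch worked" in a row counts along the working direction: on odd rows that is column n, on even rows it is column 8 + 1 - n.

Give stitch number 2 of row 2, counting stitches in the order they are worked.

== STITCH ==
P

Derivation:
Row 2 uses chart row ((2-1) mod 2)+1 = 2. Row 2 is even, so WS.
Chart row 2 tiled across columns 1-8: / K K K K / K K
WS: work from column 8 back to column 1 (reverse the tiled row), swapping K<->P (O and / unchanged).
Row 2 as worked: P P / P P P P /
The 2nd stitch worked is P.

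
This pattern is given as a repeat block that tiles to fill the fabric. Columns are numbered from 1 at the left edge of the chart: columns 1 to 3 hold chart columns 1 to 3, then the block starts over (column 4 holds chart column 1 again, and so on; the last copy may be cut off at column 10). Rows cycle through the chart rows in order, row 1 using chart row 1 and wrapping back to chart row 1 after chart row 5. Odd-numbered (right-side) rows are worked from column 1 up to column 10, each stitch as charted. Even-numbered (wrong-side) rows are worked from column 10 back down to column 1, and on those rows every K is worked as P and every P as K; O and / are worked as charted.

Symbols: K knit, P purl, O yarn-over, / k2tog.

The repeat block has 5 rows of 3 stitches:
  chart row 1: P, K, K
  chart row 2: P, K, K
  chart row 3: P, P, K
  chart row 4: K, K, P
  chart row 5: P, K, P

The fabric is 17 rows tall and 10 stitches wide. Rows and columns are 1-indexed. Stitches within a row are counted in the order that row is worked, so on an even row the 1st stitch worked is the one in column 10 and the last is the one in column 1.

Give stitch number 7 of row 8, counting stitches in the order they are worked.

== STITCH ==
K

Derivation:
Row 8: (8-1) mod 5 = 2, so use chart row 3. Even row -> WS.
Chart row 3 tiled across columns 1-10: P P K P P K P P K P
Wrong side: read the tiled row from column 10 down to 1 and exchange K with P (leave O, /).
Row 8 as worked: K P K K P K K P K K
The 7th stitch worked is K.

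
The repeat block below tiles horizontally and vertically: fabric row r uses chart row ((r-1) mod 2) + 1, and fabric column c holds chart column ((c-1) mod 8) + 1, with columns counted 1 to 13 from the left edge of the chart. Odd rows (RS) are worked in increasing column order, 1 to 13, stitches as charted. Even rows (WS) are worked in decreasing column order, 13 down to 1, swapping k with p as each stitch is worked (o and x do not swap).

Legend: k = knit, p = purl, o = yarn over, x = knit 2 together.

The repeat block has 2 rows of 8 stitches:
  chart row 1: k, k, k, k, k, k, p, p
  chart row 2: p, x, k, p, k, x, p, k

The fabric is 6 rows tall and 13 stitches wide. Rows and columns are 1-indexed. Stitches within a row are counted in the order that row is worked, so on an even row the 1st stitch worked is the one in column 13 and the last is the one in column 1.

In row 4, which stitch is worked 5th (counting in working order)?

Stitch:
k

Derivation:
For row 4: chart row = ((4-1) mod 2) + 1 = 2; this is a WS (even) row.
Chart row 2 tiled across columns 1-13: p x k p k x p k p x k p k
WS row: flip the tiled sequence (start at column 13) and apply k<->p; o and x stay.
Row 4 as worked: p k p x k p k x p k p x k
Stitch 5 in working order -> k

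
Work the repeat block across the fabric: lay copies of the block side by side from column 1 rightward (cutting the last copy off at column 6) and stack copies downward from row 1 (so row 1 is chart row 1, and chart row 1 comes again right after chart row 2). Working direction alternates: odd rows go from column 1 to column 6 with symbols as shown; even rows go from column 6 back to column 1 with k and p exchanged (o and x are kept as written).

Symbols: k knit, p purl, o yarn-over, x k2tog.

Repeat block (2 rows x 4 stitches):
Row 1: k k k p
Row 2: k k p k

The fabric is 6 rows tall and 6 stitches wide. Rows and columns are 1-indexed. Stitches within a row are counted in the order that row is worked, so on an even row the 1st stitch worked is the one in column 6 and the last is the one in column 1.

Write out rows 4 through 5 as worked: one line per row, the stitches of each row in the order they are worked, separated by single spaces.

Rows as worked:
p p p k p p
k k k p k k

Derivation:
Row 4: chart row 2, WS - tiled (columns 1-6): k k p k k k; work from column 6 back to 1 with k<->p swapped.
Row 5: chart row 1, RS - tile across columns 1-6 and work as-is.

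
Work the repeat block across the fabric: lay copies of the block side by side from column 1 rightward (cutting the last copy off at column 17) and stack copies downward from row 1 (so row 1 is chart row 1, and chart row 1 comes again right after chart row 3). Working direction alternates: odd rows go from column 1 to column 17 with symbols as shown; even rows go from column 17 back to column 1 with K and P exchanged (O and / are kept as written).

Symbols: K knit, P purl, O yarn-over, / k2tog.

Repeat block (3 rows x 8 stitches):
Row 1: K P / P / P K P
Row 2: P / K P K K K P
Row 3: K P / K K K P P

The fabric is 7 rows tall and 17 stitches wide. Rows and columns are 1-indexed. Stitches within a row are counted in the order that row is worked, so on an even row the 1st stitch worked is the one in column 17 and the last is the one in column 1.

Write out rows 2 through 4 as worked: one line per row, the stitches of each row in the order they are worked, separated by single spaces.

Row 2: chart row 2, WS - tiled (columns 1-17): P / K P K K K P P / K P K K K P P; work from column 17 back to 1 with K<->P swapped.
Row 3: chart row 3, RS - tile across columns 1-17 and work as-is.
Row 4: chart row 1, WS - tiled (columns 1-17): K P / P / P K P K P / P / P K P K; work from column 17 back to 1 with K<->P swapped.

== ROWS AS WORKED ==
K K P P P K P / K K P P P K P / K
K P / K K K P P K P / K K K P P K
P K P K / K / K P K P K / K / K P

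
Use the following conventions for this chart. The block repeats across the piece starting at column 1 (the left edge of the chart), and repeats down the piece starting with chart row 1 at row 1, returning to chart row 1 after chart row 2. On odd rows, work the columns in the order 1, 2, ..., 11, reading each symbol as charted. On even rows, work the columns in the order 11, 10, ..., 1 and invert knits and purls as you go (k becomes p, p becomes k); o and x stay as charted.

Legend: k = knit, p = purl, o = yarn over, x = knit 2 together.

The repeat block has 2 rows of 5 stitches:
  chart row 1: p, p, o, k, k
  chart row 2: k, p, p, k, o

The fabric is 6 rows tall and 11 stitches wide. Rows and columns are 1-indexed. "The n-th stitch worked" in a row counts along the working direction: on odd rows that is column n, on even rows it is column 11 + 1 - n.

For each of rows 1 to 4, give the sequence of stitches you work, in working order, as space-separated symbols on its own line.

Result:
p p o k k p p o k k p
p o p k k p o p k k p
p p o k k p p o k k p
p o p k k p o p k k p

Derivation:
Row 1: chart row 1, RS - tile across columns 1-11 and work as-is.
Row 2: chart row 2, WS - tiled (columns 1-11): k p p k o k p p k o k; work from column 11 back to 1 with k<->p swapped.
Row 3: chart row 1, RS - tile across columns 1-11 and work as-is.
Row 4: chart row 2, WS - tiled (columns 1-11): k p p k o k p p k o k; work from column 11 back to 1 with k<->p swapped.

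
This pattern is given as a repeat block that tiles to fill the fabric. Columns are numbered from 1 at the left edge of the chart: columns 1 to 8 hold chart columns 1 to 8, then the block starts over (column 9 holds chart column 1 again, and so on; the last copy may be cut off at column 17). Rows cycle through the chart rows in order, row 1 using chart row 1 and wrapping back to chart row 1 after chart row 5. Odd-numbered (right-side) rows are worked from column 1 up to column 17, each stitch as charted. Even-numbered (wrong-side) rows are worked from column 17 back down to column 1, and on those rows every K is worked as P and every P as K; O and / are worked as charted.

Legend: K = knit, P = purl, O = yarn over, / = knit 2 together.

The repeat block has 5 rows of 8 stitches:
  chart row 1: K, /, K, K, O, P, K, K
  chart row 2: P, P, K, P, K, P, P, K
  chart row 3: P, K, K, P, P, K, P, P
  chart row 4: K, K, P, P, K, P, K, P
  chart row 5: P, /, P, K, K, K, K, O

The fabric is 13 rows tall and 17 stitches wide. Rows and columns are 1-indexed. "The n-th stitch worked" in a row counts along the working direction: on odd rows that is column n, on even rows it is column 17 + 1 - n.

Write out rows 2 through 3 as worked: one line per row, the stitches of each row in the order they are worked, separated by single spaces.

Result:
K P K K P K P K K P K K P K P K K
P K K P P K P P P K K P P K P P P

Derivation:
Row 2: chart row 2, WS - tiled (columns 1-17): P P K P K P P K P P K P K P P K P; work from column 17 back to 1 with K<->P swapped.
Row 3: chart row 3, RS - tile across columns 1-17 and work as-is.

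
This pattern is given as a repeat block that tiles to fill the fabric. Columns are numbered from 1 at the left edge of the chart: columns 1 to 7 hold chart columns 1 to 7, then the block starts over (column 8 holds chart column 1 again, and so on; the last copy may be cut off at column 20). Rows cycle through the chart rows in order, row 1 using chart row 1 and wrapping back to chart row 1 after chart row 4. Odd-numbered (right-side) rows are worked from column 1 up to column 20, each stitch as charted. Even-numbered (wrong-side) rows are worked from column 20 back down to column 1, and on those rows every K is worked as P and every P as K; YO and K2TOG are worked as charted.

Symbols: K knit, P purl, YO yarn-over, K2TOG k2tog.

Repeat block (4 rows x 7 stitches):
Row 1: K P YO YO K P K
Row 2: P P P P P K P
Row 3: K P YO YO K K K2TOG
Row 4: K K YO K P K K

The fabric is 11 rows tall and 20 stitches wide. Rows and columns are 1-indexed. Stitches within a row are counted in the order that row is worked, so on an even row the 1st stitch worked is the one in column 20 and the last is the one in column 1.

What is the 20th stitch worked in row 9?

Stitch:
P

Derivation:
Row 9: (9-1) mod 4 = 0, so use chart row 1. Odd row -> RS.
Chart row 1 tiled across columns 1-20: K P YO YO K P K K P YO YO K P K K P YO YO K P
Right side: take the tiled row as-is (worked left to right from column 1).
Stitch 20 in working order -> P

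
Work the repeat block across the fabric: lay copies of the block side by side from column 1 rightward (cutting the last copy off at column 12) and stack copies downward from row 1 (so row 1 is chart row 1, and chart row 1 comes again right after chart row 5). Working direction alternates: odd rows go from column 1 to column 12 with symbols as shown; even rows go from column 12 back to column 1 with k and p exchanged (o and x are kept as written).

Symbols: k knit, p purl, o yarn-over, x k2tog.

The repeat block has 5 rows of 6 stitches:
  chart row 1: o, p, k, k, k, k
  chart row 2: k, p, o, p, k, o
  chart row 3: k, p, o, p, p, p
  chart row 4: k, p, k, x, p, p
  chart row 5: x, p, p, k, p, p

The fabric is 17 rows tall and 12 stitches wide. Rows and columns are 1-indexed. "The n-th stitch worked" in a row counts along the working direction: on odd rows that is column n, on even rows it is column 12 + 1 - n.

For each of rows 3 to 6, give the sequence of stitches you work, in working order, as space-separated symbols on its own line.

Result:
k p o p p p k p o p p p
k k x p k p k k x p k p
x p p k p p x p p k p p
p p p p k o p p p p k o

Derivation:
Row 3: chart row 3, RS - tile across columns 1-12 and work as-is.
Row 4: chart row 4, WS - tiled (columns 1-12): k p k x p p k p k x p p; work from column 12 back to 1 with k<->p swapped.
Row 5: chart row 5, RS - tile across columns 1-12 and work as-is.
Row 6: chart row 1, WS - tiled (columns 1-12): o p k k k k o p k k k k; work from column 12 back to 1 with k<->p swapped.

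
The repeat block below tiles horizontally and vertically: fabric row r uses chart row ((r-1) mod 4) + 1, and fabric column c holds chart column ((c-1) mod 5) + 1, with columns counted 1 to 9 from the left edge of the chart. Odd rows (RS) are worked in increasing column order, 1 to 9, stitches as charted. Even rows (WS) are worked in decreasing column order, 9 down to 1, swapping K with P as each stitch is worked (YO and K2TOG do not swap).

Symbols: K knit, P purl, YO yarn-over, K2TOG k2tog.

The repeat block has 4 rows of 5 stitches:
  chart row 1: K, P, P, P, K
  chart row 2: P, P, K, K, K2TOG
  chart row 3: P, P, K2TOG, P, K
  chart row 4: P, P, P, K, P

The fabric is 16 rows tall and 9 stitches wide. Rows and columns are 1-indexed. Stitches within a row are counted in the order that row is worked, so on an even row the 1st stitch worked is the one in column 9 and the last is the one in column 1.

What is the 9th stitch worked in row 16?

For row 16: chart row = ((16-1) mod 4) + 1 = 4; this is a WS (even) row.
Chart row 4 tiled across columns 1-9: P P P K P P P P K
Wrong side: read the tiled row from column 9 down to 1 and exchange K with P (leave YO, K2TOG).
Row 16 as worked: P K K K K P K K K
Counting 9 along the worked row gives K.

== STITCH ==
K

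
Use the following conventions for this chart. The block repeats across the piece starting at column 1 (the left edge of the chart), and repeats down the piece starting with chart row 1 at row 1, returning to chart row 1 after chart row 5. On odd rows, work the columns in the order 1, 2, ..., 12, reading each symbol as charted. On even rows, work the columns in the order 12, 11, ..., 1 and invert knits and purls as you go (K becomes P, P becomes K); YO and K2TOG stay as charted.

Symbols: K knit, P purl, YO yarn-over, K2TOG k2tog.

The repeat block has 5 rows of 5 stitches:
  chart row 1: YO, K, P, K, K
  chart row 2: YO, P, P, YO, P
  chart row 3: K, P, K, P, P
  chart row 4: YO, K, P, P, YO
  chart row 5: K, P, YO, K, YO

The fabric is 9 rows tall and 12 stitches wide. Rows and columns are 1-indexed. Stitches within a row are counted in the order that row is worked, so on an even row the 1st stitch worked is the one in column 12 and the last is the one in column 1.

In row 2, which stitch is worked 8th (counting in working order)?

Result:
K

Derivation:
Row 2 uses chart row ((2-1) mod 5)+1 = 2. Row 2 is even, so WS.
Chart row 2 tiled across columns 1-12: YO P P YO P YO P P YO P YO P
Wrong side: read the tiled row from column 12 down to 1 and exchange K with P (leave YO, K2TOG).
Row 2 as worked: K YO K YO K K YO K YO K K YO
The 8th stitch worked is K.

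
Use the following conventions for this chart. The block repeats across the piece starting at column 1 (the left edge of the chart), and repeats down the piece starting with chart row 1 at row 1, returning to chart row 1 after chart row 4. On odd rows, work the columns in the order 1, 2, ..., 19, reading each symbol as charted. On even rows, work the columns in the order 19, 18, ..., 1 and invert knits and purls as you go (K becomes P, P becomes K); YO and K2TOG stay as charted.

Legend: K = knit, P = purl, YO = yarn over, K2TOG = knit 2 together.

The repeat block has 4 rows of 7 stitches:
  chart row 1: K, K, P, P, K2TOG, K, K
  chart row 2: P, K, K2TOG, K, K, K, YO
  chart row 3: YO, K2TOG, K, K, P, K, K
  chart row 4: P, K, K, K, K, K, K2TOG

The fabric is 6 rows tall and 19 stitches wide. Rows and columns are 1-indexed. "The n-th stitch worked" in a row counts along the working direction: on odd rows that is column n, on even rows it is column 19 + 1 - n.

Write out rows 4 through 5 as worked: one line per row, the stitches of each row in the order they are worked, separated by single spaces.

Row 4: chart row 4, WS - tiled (columns 1-19): P K K K K K K2TOG P K K K K K K2TOG P K K K K; work from column 19 back to 1 with K<->P swapped.
Row 5: chart row 1, RS - tile across columns 1-19 and work as-is.

Result:
P P P P K K2TOG P P P P P K K2TOG P P P P P K
K K P P K2TOG K K K K P P K2TOG K K K K P P K2TOG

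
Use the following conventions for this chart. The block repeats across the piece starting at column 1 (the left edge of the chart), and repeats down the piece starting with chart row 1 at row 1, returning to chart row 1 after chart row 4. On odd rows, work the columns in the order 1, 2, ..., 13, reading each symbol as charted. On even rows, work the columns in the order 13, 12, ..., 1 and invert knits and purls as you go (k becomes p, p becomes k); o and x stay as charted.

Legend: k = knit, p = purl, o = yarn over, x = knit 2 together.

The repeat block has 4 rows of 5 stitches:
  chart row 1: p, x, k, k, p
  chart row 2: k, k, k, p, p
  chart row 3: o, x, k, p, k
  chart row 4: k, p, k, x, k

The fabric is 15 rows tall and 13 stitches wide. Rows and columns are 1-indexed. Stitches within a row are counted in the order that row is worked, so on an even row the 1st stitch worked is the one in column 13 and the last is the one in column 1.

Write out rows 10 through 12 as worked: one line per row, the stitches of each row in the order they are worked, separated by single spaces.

Row 10: chart row 2, WS - tiled (columns 1-13): k k k p p k k k p p k k k; work from column 13 back to 1 with k<->p swapped.
Row 11: chart row 3, RS - tile across columns 1-13 and work as-is.
Row 12: chart row 4, WS - tiled (columns 1-13): k p k x k k p k x k k p k; work from column 13 back to 1 with k<->p swapped.

Rows as worked:
p p p k k p p p k k p p p
o x k p k o x k p k o x k
p k p p x p k p p x p k p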